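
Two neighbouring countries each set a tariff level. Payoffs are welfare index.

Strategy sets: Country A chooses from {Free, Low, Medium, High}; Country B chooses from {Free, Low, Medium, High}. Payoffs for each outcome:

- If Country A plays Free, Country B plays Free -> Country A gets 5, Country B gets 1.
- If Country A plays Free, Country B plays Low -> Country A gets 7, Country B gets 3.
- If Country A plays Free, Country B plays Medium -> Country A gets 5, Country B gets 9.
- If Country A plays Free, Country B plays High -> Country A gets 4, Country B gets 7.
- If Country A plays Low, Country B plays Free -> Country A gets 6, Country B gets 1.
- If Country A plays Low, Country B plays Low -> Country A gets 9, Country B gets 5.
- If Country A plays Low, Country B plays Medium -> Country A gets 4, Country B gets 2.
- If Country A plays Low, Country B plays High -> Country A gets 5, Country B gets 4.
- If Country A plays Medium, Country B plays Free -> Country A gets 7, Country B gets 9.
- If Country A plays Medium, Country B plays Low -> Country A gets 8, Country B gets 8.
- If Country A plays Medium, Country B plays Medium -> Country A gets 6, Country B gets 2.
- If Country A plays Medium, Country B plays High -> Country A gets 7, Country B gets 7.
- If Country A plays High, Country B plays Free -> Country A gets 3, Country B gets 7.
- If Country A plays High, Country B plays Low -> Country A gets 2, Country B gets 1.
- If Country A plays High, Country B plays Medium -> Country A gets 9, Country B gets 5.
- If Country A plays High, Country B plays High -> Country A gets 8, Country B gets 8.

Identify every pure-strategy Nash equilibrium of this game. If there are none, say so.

(Low, Low), (Medium, Free), (High, High)

Mark each player's best response to every combination of opponents' strategies; a profile where every player is best-responding is a pure Nash equilibrium.
Country A against Free: payoffs 5, 6, 7, 3 → best response Medium.
Country A against Low: payoffs 7, 9, 8, 2 → best response Low.
Country A against Medium: payoffs 5, 4, 6, 9 → best response High.
Country A against High: payoffs 4, 5, 7, 8 → best response High.
Country B against Free: payoffs 1, 3, 9, 7 → best response Medium.
Country B against Low: payoffs 1, 5, 2, 4 → best response Low.
Country B against Medium: payoffs 9, 8, 2, 7 → best response Free.
Country B against High: payoffs 7, 1, 5, 8 → best response High.
Mutual best responses: (Low, Low); (Medium, Free); (High, High).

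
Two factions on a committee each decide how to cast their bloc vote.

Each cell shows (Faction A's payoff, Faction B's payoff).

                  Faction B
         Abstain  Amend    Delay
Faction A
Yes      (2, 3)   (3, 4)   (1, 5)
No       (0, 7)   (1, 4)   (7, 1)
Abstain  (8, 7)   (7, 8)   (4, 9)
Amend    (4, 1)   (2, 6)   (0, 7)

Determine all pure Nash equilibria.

Faction A against Abstain: payoffs 2, 0, 8, 4 → best response Abstain.
Faction A against Amend: payoffs 3, 1, 7, 2 → best response Abstain.
Faction A against Delay: payoffs 1, 7, 4, 0 → best response No.
Faction B against Yes: payoffs 3, 4, 5 → best response Delay.
Faction B against No: payoffs 7, 4, 1 → best response Abstain.
Faction B against Abstain: payoffs 7, 8, 9 → best response Delay.
Faction B against Amend: payoffs 1, 6, 7 → best response Delay.
No profile is a mutual best response for all players.

This game has no pure Nash equilibrium.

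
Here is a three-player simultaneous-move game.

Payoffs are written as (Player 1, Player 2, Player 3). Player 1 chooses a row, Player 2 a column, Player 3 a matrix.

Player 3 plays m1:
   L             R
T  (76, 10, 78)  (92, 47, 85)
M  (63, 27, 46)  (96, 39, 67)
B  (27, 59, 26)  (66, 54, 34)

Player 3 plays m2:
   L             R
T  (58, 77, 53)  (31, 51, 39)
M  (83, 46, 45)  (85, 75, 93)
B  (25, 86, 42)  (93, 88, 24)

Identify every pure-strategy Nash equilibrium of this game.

There is no pure-strategy Nash equilibrium.

(T, L, m1): Player 2 can switch to R (10 → 47). Not NE.
(T, L, m2): Player 1 can switch to M (58 → 83). Not NE.
(T, R, m1): Player 1 can switch to M (92 → 96). Not NE.
(T, R, m2): Player 1 can switch to M (31 → 85). Not NE.
(M, L, m1): Player 1 can switch to T (63 → 76). Not NE.
(M, L, m2): Player 2 can switch to R (46 → 75). Not NE.
(M, R, m1): Player 3 can switch to m2 (67 → 93). Not NE.
(M, R, m2): Player 1 can switch to B (85 → 93). Not NE.
(B, L, m1): Player 1 can switch to T (27 → 76). Not NE.
(B, L, m2): Player 1 can switch to T (25 → 58). Not NE.
(B, R, m1): Player 1 can switch to T (66 → 92). Not NE.
(B, R, m2): Player 3 can switch to m1 (24 → 34). Not NE.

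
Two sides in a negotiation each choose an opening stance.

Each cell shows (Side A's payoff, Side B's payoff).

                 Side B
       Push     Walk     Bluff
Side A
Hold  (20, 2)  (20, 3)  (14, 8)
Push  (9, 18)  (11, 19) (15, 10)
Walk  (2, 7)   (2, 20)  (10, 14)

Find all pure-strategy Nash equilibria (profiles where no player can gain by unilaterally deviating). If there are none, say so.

none

Side A against Push: payoffs 20, 9, 2 → best response Hold.
Side A against Walk: payoffs 20, 11, 2 → best response Hold.
Side A against Bluff: payoffs 14, 15, 10 → best response Push.
Side B against Hold: payoffs 2, 3, 8 → best response Bluff.
Side B against Push: payoffs 18, 19, 10 → best response Walk.
Side B against Walk: payoffs 7, 20, 14 → best response Walk.
No profile is a mutual best response for all players.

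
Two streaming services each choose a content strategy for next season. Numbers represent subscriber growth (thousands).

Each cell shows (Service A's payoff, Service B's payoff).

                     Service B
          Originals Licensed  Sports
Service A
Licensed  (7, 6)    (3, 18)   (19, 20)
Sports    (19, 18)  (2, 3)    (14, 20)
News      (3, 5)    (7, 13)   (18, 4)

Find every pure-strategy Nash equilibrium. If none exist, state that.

(Licensed, Sports) and (News, Licensed)

(Licensed, Originals): Service A can switch to Sports (7 → 19). Not NE.
(Licensed, Licensed): Service A can switch to News (3 → 7). Not NE.
(Licensed, Sports): Service A gets 19, best alternative 18; Service B gets 20, best alternative 18. No profitable deviation — NE.
(Sports, Originals): Service B can switch to Sports (18 → 20). Not NE.
(Sports, Licensed): Service A can switch to Licensed (2 → 3). Not NE.
(Sports, Sports): Service A can switch to Licensed (14 → 19). Not NE.
(News, Originals): Service A can switch to Licensed (3 → 7). Not NE.
(News, Licensed): Service A gets 7, best alternative 3; Service B gets 13, best alternative 5. No profitable deviation — NE.
(News, Sports): Service A can switch to Licensed (18 → 19). Not NE.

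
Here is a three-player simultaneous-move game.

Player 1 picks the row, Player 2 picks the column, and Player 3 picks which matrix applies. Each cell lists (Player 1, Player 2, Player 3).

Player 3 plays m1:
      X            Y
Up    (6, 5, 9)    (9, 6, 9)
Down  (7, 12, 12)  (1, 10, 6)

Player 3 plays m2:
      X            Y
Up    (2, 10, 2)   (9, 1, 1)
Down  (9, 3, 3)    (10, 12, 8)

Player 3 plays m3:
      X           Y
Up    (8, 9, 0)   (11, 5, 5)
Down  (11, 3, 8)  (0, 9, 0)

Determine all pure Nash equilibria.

(Up, X, m1): Player 1 can switch to Down (6 → 7). Not NE.
(Up, X, m2): Player 1 can switch to Down (2 → 9). Not NE.
(Up, X, m3): Player 1 can switch to Down (8 → 11). Not NE.
(Up, Y, m1): Player 1 gets 9, best alternative 1; Player 2 gets 6, best alternative 5; Player 3 gets 9, best alternative 5. No profitable deviation — NE.
(Up, Y, m2): Player 1 can switch to Down (9 → 10). Not NE.
(Up, Y, m3): Player 2 can switch to X (5 → 9). Not NE.
(Down, X, m1): Player 1 gets 7, best alternative 6; Player 2 gets 12, best alternative 10; Player 3 gets 12, best alternative 8. No profitable deviation — NE.
(Down, X, m2): Player 2 can switch to Y (3 → 12). Not NE.
(Down, X, m3): Player 2 can switch to Y (3 → 9). Not NE.
(Down, Y, m1): Player 1 can switch to Up (1 → 9). Not NE.
(Down, Y, m2): Player 1 gets 10, best alternative 9; Player 2 gets 12, best alternative 3; Player 3 gets 8, best alternative 6. No profitable deviation — NE.
(Down, Y, m3): Player 1 can switch to Up (0 → 11). Not NE.

Pure-strategy Nash equilibria: (Up, Y, m1) and (Down, X, m1) and (Down, Y, m2)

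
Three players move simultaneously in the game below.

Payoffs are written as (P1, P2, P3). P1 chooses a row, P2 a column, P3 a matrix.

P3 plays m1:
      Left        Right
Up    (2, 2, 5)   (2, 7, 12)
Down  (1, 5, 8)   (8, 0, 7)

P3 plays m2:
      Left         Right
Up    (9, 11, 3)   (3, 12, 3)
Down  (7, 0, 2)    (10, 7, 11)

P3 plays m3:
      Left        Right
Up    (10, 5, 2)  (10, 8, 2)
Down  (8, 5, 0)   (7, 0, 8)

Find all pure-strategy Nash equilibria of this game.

For each strategy profile, look for a profitable unilateral deviation.
(Up, Left, m1): P2 can switch to Right (2 → 7). Not NE.
(Up, Left, m2): P2 can switch to Right (11 → 12). Not NE.
(Up, Left, m3): P2 can switch to Right (5 → 8). Not NE.
(Up, Right, m1): P1 can switch to Down (2 → 8). Not NE.
(Up, Right, m2): P1 can switch to Down (3 → 10). Not NE.
(Up, Right, m3): P3 can switch to m1 (2 → 12). Not NE.
(Down, Left, m1): P1 can switch to Up (1 → 2). Not NE.
(Down, Left, m2): P1 can switch to Up (7 → 9). Not NE.
(Down, Right, m2): P1 gets 10, best alternative 3; P2 gets 7, best alternative 0; P3 gets 11, best alternative 8. No profitable deviation — NE.
(The remaining 3 profiles each have a profitable deviation by the same check.)

Pure NE: (Down, Right, m2)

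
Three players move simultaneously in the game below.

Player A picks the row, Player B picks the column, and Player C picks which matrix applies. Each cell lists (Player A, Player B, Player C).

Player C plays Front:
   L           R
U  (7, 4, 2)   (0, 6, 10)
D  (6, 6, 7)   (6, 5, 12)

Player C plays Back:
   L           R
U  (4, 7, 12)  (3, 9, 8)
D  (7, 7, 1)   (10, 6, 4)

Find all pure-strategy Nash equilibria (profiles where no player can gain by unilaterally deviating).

No pure-strategy Nash equilibrium.

For each player, find the best response to each opponent profile; mutual best responses are the pure NE.
Player A against (L, Front): payoffs 7, 6 → best response U.
Player A against (L, Back): payoffs 4, 7 → best response D.
Player A against (R, Front): payoffs 0, 6 → best response D.
Player A against (R, Back): payoffs 3, 10 → best response D.
Player B against (U, Front): payoffs 4, 6 → best response R.
Player B against (U, Back): payoffs 7, 9 → best response R.
Player B against (D, Front): payoffs 6, 5 → best response L.
Player B against (D, Back): payoffs 7, 6 → best response L.
Player C against (U, L): payoffs 2, 12 → best response Back.
Player C against (U, R): payoffs 10, 8 → best response Front.
Player C against (D, L): payoffs 7, 1 → best response Front.
Player C against (D, R): payoffs 12, 4 → best response Front.
No profile is a mutual best response for all players.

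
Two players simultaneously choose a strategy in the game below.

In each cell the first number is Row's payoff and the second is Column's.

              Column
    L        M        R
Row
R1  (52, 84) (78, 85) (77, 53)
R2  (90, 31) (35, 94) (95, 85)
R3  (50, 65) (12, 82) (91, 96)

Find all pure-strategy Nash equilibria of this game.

Pure NE: (R1, M)

Check each profile: it is a Nash equilibrium iff no player can strictly gain by switching unilaterally.
(R1, L): Row can switch to R2 (52 → 90). Not NE.
(R1, M): Row gets 78, best alternative 35; Column gets 85, best alternative 84. No profitable deviation — NE.
(R1, R): Row can switch to R2 (77 → 95). Not NE.
(R2, L): Column can switch to M (31 → 94). Not NE.
(R2, M): Row can switch to R1 (35 → 78). Not NE.
(R2, R): Column can switch to M (85 → 94). Not NE.
(R3, L): Row can switch to R1 (50 → 52). Not NE.
(R3, M): Row can switch to R1 (12 → 78). Not NE.
(R3, R): Row can switch to R2 (91 → 95). Not NE.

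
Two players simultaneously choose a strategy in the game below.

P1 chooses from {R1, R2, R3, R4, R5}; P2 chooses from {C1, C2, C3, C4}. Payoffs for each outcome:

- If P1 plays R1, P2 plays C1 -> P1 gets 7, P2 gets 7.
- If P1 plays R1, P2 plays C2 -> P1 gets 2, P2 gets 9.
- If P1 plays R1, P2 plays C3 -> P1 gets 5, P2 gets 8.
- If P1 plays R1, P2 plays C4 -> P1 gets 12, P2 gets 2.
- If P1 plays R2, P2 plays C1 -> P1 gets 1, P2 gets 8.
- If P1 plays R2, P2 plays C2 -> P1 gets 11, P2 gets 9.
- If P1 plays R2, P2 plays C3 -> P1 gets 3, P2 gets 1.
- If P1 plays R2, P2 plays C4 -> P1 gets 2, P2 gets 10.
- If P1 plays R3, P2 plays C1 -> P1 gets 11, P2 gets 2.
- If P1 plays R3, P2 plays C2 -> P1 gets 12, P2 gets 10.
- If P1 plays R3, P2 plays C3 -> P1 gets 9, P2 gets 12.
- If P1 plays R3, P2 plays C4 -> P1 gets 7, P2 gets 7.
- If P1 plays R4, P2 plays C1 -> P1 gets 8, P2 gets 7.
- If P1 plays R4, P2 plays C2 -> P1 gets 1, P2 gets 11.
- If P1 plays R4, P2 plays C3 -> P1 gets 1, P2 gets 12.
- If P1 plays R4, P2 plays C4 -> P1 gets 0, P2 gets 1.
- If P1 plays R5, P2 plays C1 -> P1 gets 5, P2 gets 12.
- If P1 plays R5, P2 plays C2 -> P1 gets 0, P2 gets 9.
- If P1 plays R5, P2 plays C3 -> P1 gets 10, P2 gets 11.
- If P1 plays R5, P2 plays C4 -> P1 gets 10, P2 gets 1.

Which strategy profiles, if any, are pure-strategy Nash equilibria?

No pure-strategy Nash equilibrium.

For each strategy profile, look for a profitable unilateral deviation.
(R1, C1): P1 can switch to R3 (7 → 11). Not NE.
(R1, C2): P1 can switch to R2 (2 → 11). Not NE.
(R1, C3): P1 can switch to R3 (5 → 9). Not NE.
(R1, C4): P2 can switch to C1 (2 → 7). Not NE.
(R2, C1): P1 can switch to R1 (1 → 7). Not NE.
(R2, C2): P1 can switch to R3 (11 → 12). Not NE.
(R2, C3): P1 can switch to R1 (3 → 5). Not NE.
(R2, C4): P1 can switch to R1 (2 → 12). Not NE.
(The remaining 12 profiles each have a profitable deviation by the same check.)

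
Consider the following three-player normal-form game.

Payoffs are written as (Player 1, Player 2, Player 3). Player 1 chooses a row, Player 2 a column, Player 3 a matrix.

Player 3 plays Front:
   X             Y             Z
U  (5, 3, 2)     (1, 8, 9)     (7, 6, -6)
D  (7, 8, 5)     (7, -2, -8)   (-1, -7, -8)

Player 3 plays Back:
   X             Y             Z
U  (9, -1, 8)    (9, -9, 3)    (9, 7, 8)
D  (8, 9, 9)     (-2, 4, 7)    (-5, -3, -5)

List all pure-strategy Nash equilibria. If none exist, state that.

Player 1 against (X, Front): payoffs 5, 7 → best response D.
Player 1 against (X, Back): payoffs 9, 8 → best response U.
Player 1 against (Y, Front): payoffs 1, 7 → best response D.
Player 1 against (Y, Back): payoffs 9, -2 → best response U.
Player 1 against (Z, Front): payoffs 7, -1 → best response U.
Player 1 against (Z, Back): payoffs 9, -5 → best response U.
Player 2 against (U, Front): payoffs 3, 8, 6 → best response Y.
Player 2 against (U, Back): payoffs -1, -9, 7 → best response Z.
Player 2 against (D, Front): payoffs 8, -2, -7 → best response X.
Player 2 against (D, Back): payoffs 9, 4, -3 → best response X.
Player 3 against (U, X): payoffs 2, 8 → best response Back.
Player 3 against (U, Y): payoffs 9, 3 → best response Front.
Player 3 against (U, Z): payoffs -6, 8 → best response Back.
Player 3 against (D, X): payoffs 5, 9 → best response Back.
Player 3 against (D, Y): payoffs -8, 7 → best response Back.
Player 3 against (D, Z): payoffs -8, -5 → best response Back.
Mutual best responses: (U, Z, Back).

(U, Z, Back)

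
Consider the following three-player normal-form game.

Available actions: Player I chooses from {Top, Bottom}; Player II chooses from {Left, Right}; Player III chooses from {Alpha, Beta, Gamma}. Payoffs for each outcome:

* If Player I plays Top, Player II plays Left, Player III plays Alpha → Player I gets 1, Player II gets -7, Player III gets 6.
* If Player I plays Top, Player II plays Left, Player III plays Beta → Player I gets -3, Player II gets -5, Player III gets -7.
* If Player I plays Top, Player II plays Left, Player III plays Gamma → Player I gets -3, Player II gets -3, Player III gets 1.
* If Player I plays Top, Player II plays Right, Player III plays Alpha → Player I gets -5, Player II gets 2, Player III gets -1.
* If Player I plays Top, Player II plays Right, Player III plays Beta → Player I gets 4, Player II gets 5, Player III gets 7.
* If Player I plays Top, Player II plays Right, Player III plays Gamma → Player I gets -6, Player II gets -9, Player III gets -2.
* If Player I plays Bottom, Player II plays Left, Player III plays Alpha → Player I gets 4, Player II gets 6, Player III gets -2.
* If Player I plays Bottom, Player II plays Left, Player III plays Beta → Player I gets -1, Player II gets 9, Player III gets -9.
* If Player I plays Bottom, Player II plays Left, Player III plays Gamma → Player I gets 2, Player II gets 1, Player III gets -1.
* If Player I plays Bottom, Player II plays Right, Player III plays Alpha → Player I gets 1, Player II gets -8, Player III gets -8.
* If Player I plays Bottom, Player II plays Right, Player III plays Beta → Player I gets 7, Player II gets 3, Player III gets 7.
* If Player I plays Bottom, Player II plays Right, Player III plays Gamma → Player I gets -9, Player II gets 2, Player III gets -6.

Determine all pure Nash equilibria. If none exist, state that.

none

Mark each player's best response to every combination of opponents' strategies; a profile where every player is best-responding is a pure Nash equilibrium.
Player I against (Left, Alpha): payoffs 1, 4 → best response Bottom.
Player I against (Left, Beta): payoffs -3, -1 → best response Bottom.
Player I against (Left, Gamma): payoffs -3, 2 → best response Bottom.
Player I against (Right, Alpha): payoffs -5, 1 → best response Bottom.
Player I against (Right, Beta): payoffs 4, 7 → best response Bottom.
Player I against (Right, Gamma): payoffs -6, -9 → best response Top.
Player II against (Top, Alpha): payoffs -7, 2 → best response Right.
Player II against (Top, Beta): payoffs -5, 5 → best response Right.
Player II against (Top, Gamma): payoffs -3, -9 → best response Left.
Player II against (Bottom, Alpha): payoffs 6, -8 → best response Left.
Player II against (Bottom, Beta): payoffs 9, 3 → best response Left.
Player II against (Bottom, Gamma): payoffs 1, 2 → best response Right.
Player III against (Top, Left): payoffs 6, -7, 1 → best response Alpha.
Player III against (Top, Right): payoffs -1, 7, -2 → best response Beta.
Player III against (Bottom, Left): payoffs -2, -9, -1 → best response Gamma.
Player III against (Bottom, Right): payoffs -8, 7, -6 → best response Beta.
No profile is a mutual best response for all players.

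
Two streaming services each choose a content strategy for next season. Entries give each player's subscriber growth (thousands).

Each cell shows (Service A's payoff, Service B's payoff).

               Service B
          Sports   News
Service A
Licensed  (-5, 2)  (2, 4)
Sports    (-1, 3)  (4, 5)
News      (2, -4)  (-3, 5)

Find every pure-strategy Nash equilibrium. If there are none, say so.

(Sports, News)

(Licensed, Sports): Service A can switch to Sports (-5 → -1). Not NE.
(Licensed, News): Service A can switch to Sports (2 → 4). Not NE.
(Sports, Sports): Service A can switch to News (-1 → 2). Not NE.
(Sports, News): Service A gets 4, best alternative 2; Service B gets 5, best alternative 3. No profitable deviation — NE.
(News, Sports): Service B can switch to News (-4 → 5). Not NE.
(News, News): Service A can switch to Licensed (-3 → 2). Not NE.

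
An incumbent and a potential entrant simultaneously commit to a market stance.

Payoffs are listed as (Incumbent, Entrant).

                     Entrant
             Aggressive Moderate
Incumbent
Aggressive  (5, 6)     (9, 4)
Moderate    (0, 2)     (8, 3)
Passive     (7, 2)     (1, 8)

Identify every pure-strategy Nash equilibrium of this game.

(Aggressive, Aggressive): Incumbent can switch to Passive (5 → 7). Not NE.
(Aggressive, Moderate): Entrant can switch to Aggressive (4 → 6). Not NE.
(Moderate, Aggressive): Incumbent can switch to Aggressive (0 → 5). Not NE.
(Moderate, Moderate): Incumbent can switch to Aggressive (8 → 9). Not NE.
(Passive, Aggressive): Entrant can switch to Moderate (2 → 8). Not NE.
(Passive, Moderate): Incumbent can switch to Aggressive (1 → 9). Not NE.

There is no pure-strategy Nash equilibrium.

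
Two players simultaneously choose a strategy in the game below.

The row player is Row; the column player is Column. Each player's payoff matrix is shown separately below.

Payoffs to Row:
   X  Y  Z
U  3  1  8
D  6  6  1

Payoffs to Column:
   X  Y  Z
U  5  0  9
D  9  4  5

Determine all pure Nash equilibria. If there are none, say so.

(U, X): Row can switch to D (3 → 6). Not NE.
(U, Y): Row can switch to D (1 → 6). Not NE.
(U, Z): Row gets 8, best alternative 1; Column gets 9, best alternative 5. No profitable deviation — NE.
(D, X): Row gets 6, best alternative 3; Column gets 9, best alternative 5. No profitable deviation — NE.
(D, Y): Column can switch to X (4 → 9). Not NE.
(D, Z): Row can switch to U (1 → 8). Not NE.

The pure Nash equilibria are (U, Z), (D, X).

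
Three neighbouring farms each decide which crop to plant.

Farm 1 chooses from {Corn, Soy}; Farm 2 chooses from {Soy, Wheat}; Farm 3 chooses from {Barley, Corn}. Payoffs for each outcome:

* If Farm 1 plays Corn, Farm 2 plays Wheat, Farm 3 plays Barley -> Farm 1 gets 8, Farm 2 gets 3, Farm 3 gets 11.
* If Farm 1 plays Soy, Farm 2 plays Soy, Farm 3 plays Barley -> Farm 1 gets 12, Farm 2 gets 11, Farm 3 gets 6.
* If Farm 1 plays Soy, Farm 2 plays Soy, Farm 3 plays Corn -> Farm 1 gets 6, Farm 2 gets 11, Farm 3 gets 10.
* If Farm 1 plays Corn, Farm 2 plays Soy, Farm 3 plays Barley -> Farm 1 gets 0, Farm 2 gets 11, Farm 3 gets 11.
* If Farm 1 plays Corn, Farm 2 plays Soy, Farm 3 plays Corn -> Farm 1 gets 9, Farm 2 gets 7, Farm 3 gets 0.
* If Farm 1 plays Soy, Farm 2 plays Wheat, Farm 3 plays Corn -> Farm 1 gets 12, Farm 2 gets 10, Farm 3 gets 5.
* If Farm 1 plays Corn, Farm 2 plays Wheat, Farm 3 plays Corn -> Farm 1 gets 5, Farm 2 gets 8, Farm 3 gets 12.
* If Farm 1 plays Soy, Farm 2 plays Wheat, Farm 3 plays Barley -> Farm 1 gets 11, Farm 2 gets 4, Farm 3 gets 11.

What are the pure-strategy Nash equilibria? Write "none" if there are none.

Check each profile: it is a Nash equilibrium iff no player can strictly gain by switching unilaterally.
(Corn, Soy, Barley): Farm 1 can switch to Soy (0 → 12). Not NE.
(Corn, Soy, Corn): Farm 2 can switch to Wheat (7 → 8). Not NE.
(Corn, Wheat, Barley): Farm 1 can switch to Soy (8 → 11). Not NE.
(Corn, Wheat, Corn): Farm 1 can switch to Soy (5 → 12). Not NE.
(Soy, Soy, Barley): Farm 3 can switch to Corn (6 → 10). Not NE.
(Soy, Soy, Corn): Farm 1 can switch to Corn (6 → 9). Not NE.
(Soy, Wheat, Barley): Farm 2 can switch to Soy (4 → 11). Not NE.
(Soy, Wheat, Corn): Farm 2 can switch to Soy (10 → 11). Not NE.

There is no pure-strategy Nash equilibrium.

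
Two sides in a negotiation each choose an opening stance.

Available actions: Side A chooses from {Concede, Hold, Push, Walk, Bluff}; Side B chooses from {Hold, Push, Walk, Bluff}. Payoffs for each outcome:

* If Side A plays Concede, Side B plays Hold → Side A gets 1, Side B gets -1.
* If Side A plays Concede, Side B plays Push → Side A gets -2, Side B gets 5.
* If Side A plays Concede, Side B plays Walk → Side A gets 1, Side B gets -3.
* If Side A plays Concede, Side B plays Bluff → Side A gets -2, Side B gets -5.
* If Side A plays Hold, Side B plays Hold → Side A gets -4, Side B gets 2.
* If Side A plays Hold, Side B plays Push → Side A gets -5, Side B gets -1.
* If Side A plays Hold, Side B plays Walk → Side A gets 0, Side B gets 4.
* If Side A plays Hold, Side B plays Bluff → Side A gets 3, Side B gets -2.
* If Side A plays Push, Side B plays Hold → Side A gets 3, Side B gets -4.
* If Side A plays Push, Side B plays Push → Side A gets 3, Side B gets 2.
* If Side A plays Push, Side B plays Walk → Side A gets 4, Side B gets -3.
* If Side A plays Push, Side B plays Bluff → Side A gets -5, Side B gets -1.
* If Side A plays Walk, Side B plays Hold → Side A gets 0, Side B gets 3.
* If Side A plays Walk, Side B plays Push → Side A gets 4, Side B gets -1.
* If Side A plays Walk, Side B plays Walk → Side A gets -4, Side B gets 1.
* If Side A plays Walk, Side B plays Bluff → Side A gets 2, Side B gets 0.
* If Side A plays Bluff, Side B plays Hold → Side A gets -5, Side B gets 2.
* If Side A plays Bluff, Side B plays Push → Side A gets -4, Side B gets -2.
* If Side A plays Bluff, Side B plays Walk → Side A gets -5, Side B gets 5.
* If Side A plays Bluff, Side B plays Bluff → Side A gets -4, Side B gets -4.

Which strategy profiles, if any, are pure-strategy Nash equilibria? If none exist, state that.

(Concede, Hold): Side A can switch to Push (1 → 3). Not NE.
(Concede, Push): Side A can switch to Push (-2 → 3). Not NE.
(Concede, Walk): Side A can switch to Push (1 → 4). Not NE.
(Concede, Bluff): Side A can switch to Hold (-2 → 3). Not NE.
(Hold, Hold): Side A can switch to Concede (-4 → 1). Not NE.
(Hold, Push): Side A can switch to Concede (-5 → -2). Not NE.
(Hold, Walk): Side A can switch to Concede (0 → 1). Not NE.
(Hold, Bluff): Side B can switch to Hold (-2 → 2). Not NE.
(Push, Hold): Side B can switch to Push (-4 → 2). Not NE.
(Push, Push): Side A can switch to Walk (3 → 4). Not NE.
(The remaining 10 profiles each have a profitable deviation by the same check.)

none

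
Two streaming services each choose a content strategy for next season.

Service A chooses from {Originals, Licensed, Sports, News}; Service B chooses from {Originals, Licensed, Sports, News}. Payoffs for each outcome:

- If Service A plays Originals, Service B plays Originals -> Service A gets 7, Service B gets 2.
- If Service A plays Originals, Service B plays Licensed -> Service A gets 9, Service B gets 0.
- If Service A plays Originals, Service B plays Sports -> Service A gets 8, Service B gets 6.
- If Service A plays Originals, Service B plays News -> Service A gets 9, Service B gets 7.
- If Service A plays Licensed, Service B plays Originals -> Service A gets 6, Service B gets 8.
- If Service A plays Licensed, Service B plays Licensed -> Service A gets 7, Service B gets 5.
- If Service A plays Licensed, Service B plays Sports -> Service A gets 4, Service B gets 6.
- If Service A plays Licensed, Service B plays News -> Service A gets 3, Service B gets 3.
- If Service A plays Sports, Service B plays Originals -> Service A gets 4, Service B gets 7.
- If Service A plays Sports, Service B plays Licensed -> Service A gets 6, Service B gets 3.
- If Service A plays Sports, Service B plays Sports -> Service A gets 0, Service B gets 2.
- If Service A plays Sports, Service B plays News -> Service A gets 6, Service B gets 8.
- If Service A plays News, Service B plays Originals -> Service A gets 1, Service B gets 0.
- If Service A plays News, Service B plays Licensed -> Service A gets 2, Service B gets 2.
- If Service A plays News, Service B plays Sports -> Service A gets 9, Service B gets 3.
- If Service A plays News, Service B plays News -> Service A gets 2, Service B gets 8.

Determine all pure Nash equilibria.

The unique pure-strategy Nash equilibrium is (Originals, News).

(Originals, Originals): Service B can switch to Sports (2 → 6). Not NE.
(Originals, Licensed): Service B can switch to Originals (0 → 2). Not NE.
(Originals, Sports): Service A can switch to News (8 → 9). Not NE.
(Originals, News): Service A gets 9, best alternative 6; Service B gets 7, best alternative 6. No profitable deviation — NE.
(Licensed, Originals): Service A can switch to Originals (6 → 7). Not NE.
(Licensed, Licensed): Service A can switch to Originals (7 → 9). Not NE.
(Licensed, Sports): Service A can switch to Originals (4 → 8). Not NE.
(Licensed, News): Service A can switch to Originals (3 → 9). Not NE.
(Sports, Originals): Service A can switch to Originals (4 → 7). Not NE.
(The remaining 7 profiles each have a profitable deviation by the same check.)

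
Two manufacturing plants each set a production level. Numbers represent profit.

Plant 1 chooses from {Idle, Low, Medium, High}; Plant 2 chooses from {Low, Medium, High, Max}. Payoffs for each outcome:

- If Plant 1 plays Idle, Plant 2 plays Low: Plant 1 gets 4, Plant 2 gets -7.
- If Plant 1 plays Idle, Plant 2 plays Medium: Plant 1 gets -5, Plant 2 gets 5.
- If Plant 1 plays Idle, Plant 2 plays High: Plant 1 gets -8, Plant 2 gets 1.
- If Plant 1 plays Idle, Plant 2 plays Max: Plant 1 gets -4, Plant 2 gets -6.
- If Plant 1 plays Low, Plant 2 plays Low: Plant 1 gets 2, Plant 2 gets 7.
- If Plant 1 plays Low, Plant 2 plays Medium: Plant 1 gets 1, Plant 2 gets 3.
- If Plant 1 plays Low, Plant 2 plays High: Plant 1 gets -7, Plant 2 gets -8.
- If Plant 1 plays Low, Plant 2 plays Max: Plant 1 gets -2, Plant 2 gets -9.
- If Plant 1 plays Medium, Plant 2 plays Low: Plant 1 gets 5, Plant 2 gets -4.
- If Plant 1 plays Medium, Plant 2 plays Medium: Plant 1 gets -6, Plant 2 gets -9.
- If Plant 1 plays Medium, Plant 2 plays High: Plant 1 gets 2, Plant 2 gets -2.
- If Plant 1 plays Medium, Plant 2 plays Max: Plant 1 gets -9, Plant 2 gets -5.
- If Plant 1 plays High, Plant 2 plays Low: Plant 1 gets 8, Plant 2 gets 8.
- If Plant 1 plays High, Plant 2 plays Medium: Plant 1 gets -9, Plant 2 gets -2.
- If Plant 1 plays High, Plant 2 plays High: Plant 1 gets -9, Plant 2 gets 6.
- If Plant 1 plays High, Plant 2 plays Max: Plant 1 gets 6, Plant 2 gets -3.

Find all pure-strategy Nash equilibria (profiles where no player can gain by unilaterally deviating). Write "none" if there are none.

The pure Nash equilibria are (Medium, High), (High, Low).

Plant 1 against Low: payoffs 4, 2, 5, 8 → best response High.
Plant 1 against Medium: payoffs -5, 1, -6, -9 → best response Low.
Plant 1 against High: payoffs -8, -7, 2, -9 → best response Medium.
Plant 1 against Max: payoffs -4, -2, -9, 6 → best response High.
Plant 2 against Idle: payoffs -7, 5, 1, -6 → best response Medium.
Plant 2 against Low: payoffs 7, 3, -8, -9 → best response Low.
Plant 2 against Medium: payoffs -4, -9, -2, -5 → best response High.
Plant 2 against High: payoffs 8, -2, 6, -3 → best response Low.
Mutual best responses: (Medium, High); (High, Low).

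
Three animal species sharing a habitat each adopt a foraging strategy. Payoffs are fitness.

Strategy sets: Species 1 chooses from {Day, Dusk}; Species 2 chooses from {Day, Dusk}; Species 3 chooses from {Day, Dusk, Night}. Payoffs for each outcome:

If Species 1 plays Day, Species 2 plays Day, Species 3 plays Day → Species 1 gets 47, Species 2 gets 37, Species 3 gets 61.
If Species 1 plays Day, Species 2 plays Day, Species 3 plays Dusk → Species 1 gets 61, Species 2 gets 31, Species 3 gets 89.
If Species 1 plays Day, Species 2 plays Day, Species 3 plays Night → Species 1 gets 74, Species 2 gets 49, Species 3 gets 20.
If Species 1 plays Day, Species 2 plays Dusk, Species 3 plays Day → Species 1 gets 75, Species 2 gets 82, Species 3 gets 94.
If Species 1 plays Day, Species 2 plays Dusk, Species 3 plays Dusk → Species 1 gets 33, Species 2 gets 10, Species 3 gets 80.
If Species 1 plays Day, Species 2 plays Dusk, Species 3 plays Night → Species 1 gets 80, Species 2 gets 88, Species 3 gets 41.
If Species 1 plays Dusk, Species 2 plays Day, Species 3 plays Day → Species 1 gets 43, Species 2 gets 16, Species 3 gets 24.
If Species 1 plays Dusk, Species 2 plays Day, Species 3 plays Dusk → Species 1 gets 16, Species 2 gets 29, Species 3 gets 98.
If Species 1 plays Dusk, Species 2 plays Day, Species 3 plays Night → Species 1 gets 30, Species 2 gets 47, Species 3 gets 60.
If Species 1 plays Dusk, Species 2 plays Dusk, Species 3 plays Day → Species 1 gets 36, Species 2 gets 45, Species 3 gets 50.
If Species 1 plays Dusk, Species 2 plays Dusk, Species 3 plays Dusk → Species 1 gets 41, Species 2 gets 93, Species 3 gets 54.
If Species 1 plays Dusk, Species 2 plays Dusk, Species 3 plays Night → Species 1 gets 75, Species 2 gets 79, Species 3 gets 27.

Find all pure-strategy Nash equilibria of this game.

The pure Nash equilibria are (Day, Day, Dusk), (Day, Dusk, Day), (Dusk, Dusk, Dusk).

Check each profile: it is a Nash equilibrium iff no player can strictly gain by switching unilaterally.
(Day, Day, Day): Species 2 can switch to Dusk (37 → 82). Not NE.
(Day, Day, Dusk): Species 1 gets 61, best alternative 16; Species 2 gets 31, best alternative 10; Species 3 gets 89, best alternative 61. No profitable deviation — NE.
(Day, Day, Night): Species 2 can switch to Dusk (49 → 88). Not NE.
(Day, Dusk, Day): Species 1 gets 75, best alternative 36; Species 2 gets 82, best alternative 37; Species 3 gets 94, best alternative 80. No profitable deviation — NE.
(Day, Dusk, Dusk): Species 1 can switch to Dusk (33 → 41). Not NE.
(Day, Dusk, Night): Species 3 can switch to Day (41 → 94). Not NE.
(Dusk, Day, Day): Species 1 can switch to Day (43 → 47). Not NE.
(Dusk, Day, Dusk): Species 1 can switch to Day (16 → 61). Not NE.
(Dusk, Day, Night): Species 1 can switch to Day (30 → 74). Not NE.
(Dusk, Dusk, Day): Species 1 can switch to Day (36 → 75). Not NE.
(Dusk, Dusk, Dusk): Species 1 gets 41, best alternative 33; Species 2 gets 93, best alternative 29; Species 3 gets 54, best alternative 50. No profitable deviation — NE.
(Dusk, Dusk, Night): Species 1 can switch to Day (75 → 80). Not NE.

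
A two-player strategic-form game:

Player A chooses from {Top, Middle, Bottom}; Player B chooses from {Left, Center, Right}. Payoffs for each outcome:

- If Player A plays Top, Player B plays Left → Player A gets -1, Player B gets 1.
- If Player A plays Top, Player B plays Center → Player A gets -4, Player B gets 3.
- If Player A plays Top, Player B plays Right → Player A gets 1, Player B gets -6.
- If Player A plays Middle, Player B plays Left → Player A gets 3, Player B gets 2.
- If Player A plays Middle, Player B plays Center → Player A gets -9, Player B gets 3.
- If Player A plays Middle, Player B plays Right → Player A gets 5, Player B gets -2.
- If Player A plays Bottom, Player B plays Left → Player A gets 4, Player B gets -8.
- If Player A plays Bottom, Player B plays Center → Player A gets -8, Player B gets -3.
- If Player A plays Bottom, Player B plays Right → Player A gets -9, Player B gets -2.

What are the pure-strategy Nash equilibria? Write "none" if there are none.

Check each profile: it is a Nash equilibrium iff no player can strictly gain by switching unilaterally.
(Top, Left): Player A can switch to Middle (-1 → 3). Not NE.
(Top, Center): Player A gets -4, best alternative -8; Player B gets 3, best alternative 1. No profitable deviation — NE.
(Top, Right): Player A can switch to Middle (1 → 5). Not NE.
(Middle, Left): Player A can switch to Bottom (3 → 4). Not NE.
(Middle, Center): Player A can switch to Top (-9 → -4). Not NE.
(Middle, Right): Player B can switch to Left (-2 → 2). Not NE.
(Bottom, Left): Player B can switch to Center (-8 → -3). Not NE.
(Bottom, Center): Player A can switch to Top (-8 → -4). Not NE.
(Bottom, Right): Player A can switch to Top (-9 → 1). Not NE.

(Top, Center)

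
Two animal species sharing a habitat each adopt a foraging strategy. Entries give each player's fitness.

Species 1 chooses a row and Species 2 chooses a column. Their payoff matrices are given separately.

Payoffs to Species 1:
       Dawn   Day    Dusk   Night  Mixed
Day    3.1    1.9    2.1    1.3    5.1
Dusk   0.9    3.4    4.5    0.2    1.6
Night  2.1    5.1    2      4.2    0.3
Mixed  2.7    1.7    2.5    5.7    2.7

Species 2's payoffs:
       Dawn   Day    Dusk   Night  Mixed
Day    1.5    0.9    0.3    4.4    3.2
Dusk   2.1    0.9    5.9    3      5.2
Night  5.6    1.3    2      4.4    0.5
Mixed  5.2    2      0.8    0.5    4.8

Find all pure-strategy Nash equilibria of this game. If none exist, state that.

(Dusk, Dusk)

Species 1 against Dawn: payoffs 3.1, 0.9, 2.1, 2.7 → best response Day.
Species 1 against Day: payoffs 1.9, 3.4, 5.1, 1.7 → best response Night.
Species 1 against Dusk: payoffs 2.1, 4.5, 2, 2.5 → best response Dusk.
Species 1 against Night: payoffs 1.3, 0.2, 4.2, 5.7 → best response Mixed.
Species 1 against Mixed: payoffs 5.1, 1.6, 0.3, 2.7 → best response Day.
Species 2 against Day: payoffs 1.5, 0.9, 0.3, 4.4, 3.2 → best response Night.
Species 2 against Dusk: payoffs 2.1, 0.9, 5.9, 3, 5.2 → best response Dusk.
Species 2 against Night: payoffs 5.6, 1.3, 2, 4.4, 0.5 → best response Dawn.
Species 2 against Mixed: payoffs 5.2, 2, 0.8, 0.5, 4.8 → best response Dawn.
Mutual best responses: (Dusk, Dusk).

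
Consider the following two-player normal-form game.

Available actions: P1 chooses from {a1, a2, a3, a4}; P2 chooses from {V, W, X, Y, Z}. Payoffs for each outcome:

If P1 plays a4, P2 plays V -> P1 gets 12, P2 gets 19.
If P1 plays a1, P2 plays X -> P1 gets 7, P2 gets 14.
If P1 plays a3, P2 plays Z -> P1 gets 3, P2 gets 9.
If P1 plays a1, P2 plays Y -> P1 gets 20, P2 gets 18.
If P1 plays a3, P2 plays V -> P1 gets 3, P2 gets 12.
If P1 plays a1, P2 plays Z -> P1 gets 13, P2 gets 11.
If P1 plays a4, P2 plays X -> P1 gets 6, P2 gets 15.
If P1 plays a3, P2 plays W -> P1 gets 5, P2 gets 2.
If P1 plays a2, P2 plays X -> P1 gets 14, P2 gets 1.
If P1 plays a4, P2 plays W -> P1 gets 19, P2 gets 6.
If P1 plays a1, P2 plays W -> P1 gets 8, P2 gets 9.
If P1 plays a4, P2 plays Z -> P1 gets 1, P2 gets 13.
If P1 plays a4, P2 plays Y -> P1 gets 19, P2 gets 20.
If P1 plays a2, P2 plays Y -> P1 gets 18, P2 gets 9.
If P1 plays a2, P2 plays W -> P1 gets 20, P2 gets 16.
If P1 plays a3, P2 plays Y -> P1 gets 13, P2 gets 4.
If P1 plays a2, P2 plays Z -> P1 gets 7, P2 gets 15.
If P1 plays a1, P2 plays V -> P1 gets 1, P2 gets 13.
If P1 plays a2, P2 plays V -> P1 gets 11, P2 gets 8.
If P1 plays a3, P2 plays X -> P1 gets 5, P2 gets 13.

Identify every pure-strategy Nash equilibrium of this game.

P1 against V: payoffs 1, 11, 3, 12 → best response a4.
P1 against W: payoffs 8, 20, 5, 19 → best response a2.
P1 against X: payoffs 7, 14, 5, 6 → best response a2.
P1 against Y: payoffs 20, 18, 13, 19 → best response a1.
P1 against Z: payoffs 13, 7, 3, 1 → best response a1.
P2 against a1: payoffs 13, 9, 14, 18, 11 → best response Y.
P2 against a2: payoffs 8, 16, 1, 9, 15 → best response W.
P2 against a3: payoffs 12, 2, 13, 4, 9 → best response X.
P2 against a4: payoffs 19, 6, 15, 20, 13 → best response Y.
Mutual best responses: (a1, Y); (a2, W).

Pure-strategy Nash equilibria: (a1, Y); (a2, W)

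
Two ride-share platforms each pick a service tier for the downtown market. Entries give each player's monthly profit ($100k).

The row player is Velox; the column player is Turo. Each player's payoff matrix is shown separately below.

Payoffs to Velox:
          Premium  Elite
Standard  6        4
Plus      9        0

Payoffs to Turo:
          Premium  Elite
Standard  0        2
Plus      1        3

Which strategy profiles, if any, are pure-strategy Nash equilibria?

For each strategy profile, look for a profitable unilateral deviation.
(Standard, Premium): Velox can switch to Plus (6 → 9). Not NE.
(Standard, Elite): Velox gets 4, best alternative 0; Turo gets 2, best alternative 0. No profitable deviation — NE.
(Plus, Premium): Turo can switch to Elite (1 → 3). Not NE.
(Plus, Elite): Velox can switch to Standard (0 → 4). Not NE.

Pure NE: (Standard, Elite)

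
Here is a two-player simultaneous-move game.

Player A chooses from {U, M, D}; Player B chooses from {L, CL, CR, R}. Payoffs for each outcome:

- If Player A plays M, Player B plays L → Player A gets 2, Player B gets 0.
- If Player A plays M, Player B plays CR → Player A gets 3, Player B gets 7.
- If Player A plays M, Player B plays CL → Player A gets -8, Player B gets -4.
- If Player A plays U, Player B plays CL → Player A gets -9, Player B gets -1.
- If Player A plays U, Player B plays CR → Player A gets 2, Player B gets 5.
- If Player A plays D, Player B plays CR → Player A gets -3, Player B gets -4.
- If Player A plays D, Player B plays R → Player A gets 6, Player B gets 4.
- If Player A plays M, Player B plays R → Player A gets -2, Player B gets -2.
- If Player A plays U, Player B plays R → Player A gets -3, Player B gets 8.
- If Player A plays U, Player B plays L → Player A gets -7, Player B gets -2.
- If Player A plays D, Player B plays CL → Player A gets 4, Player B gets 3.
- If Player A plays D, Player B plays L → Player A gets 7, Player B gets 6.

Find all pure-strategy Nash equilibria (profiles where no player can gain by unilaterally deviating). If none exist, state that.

Player A against L: payoffs -7, 2, 7 → best response D.
Player A against CL: payoffs -9, -8, 4 → best response D.
Player A against CR: payoffs 2, 3, -3 → best response M.
Player A against R: payoffs -3, -2, 6 → best response D.
Player B against U: payoffs -2, -1, 5, 8 → best response R.
Player B against M: payoffs 0, -4, 7, -2 → best response CR.
Player B against D: payoffs 6, 3, -4, 4 → best response L.
Mutual best responses: (M, CR); (D, L).

(M, CR) and (D, L)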